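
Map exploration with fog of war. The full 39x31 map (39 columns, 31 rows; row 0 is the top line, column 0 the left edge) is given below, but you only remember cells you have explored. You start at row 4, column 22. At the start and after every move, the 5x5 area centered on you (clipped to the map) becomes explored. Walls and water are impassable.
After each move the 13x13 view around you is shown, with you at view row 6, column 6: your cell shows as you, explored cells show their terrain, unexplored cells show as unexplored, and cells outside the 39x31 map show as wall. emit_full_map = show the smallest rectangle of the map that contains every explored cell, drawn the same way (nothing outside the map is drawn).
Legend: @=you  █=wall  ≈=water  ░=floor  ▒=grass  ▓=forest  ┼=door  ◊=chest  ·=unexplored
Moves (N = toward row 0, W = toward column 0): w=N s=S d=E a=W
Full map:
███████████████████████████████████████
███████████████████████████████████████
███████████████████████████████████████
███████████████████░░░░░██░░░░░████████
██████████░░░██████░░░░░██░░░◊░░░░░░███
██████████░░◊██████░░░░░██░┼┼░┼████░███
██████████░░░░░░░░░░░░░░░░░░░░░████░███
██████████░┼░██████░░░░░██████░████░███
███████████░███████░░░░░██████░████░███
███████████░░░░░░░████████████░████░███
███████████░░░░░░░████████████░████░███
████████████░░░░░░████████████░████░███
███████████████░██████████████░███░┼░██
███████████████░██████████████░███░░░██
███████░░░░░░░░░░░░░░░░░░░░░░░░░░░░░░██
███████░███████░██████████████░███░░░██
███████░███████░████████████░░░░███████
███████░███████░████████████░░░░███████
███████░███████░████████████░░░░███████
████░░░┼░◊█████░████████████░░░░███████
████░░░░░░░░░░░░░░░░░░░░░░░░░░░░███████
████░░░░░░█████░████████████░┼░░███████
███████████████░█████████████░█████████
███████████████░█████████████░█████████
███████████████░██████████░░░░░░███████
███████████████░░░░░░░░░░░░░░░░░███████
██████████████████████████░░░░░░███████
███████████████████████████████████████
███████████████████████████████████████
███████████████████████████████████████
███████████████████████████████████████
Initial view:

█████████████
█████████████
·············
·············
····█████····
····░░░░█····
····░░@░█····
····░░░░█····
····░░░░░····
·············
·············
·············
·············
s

█████████████
·············
·············
····█████····
····░░░░█····
····░░░░█····
····░░@░█····
····░░░░░····
····░░░░█····
·············
·············
·············
·············

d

█████████████
·············
·············
···█████·····
···░░░░██····
···░░░░██····
···░░░@██····
···░░░░░░····
···░░░░██····
·············
·············
·············
·············

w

█████████████
█████████████
·············
·············
···██████····
···░░░░██····
···░░░@██····
···░░░░██····
···░░░░░░····
···░░░░██····
·············
·············
·············

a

█████████████
█████████████
·············
·············
····██████···
····░░░░██···
····░░@░██···
····░░░░██···
····░░░░░░···
····░░░░██···
·············
·············
·············

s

█████████████
·············
·············
····██████···
····░░░░██···
····░░░░██···
····░░@░██···
····░░░░░░···
····░░░░██···
·············
·············
·············
·············

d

█████████████
·············
·············
···██████····
···░░░░██····
···░░░░██····
···░░░@██····
···░░░░░░····
···░░░░██····
·············
·············
·············
·············

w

█████████████
█████████████
·············
·············
···██████····
···░░░░██····
···░░░@██····
···░░░░██····
···░░░░░░····
···░░░░██····
·············
·············
·············

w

█████████████
█████████████
█████████████
·············
····█████····
···██████····
···░░░@██····
···░░░░██····
···░░░░██····
···░░░░░░····
···░░░░██····
·············
·············

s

█████████████
█████████████
·············
····█████····
···██████····
···░░░░██····
···░░░@██····
···░░░░██····
···░░░░░░····
···░░░░██····
·············
·············
·············

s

█████████████
·············
····█████····
···██████····
···░░░░██····
···░░░░██····
···░░░@██····
···░░░░░░····
···░░░░██····
·············
·············
·············
·············

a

█████████████
·············
·····█████···
····██████···
····░░░░██···
····░░░░██···
····░░@░██···
····░░░░░░···
····░░░░██···
·············
·············
·············
·············

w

█████████████
█████████████
·············
·····█████···
····██████···
····░░░░██···
····░░@░██···
····░░░░██···
····░░░░░░···
····░░░░██···
·············
·············
·············

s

█████████████
·············
·····█████···
····██████···
····░░░░██···
····░░░░██···
····░░@░██···
····░░░░░░···
····░░░░██···
·············
·············
·············
·············

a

█████████████
·············
······█████··
·····██████··
····░░░░░██··
····░░░░░██··
····░░@░░██··
····░░░░░░░··
····░░░░░██··
·············
·············
·············
·············

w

█████████████
█████████████
·············
······█████··
····███████··
····░░░░░██··
····░░@░░██··
····░░░░░██··
····░░░░░░░··
····░░░░░██··
·············
·············
·············

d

█████████████
█████████████
·············
·····█████···
···███████···
···░░░░░██···
···░░░@░██···
···░░░░░██···
···░░░░░░░···
···░░░░░██···
·············
·············
·············

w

█████████████
█████████████
█████████████
·············
····██████···
···███████···
···░░░@░██···
···░░░░░██···
···░░░░░██···
···░░░░░░░···
···░░░░░██···
·············
·············

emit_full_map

·██████
███████
░░░@░██
░░░░░██
░░░░░██
░░░░░░░
░░░░░██

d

█████████████
█████████████
█████████████
·············
···██████····
··███████····
··░░░░@██····
··░░░░░██····
··░░░░░██····
··░░░░░░░····
··░░░░░██····
·············
·············

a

█████████████
█████████████
█████████████
·············
····██████···
···███████···
···░░░@░██···
···░░░░░██···
···░░░░░██···
···░░░░░░░···
···░░░░░██···
·············
·············

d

█████████████
█████████████
█████████████
·············
···██████····
··███████····
··░░░░@██····
··░░░░░██····
··░░░░░██····
··░░░░░░░····
··░░░░░██····
·············
·············


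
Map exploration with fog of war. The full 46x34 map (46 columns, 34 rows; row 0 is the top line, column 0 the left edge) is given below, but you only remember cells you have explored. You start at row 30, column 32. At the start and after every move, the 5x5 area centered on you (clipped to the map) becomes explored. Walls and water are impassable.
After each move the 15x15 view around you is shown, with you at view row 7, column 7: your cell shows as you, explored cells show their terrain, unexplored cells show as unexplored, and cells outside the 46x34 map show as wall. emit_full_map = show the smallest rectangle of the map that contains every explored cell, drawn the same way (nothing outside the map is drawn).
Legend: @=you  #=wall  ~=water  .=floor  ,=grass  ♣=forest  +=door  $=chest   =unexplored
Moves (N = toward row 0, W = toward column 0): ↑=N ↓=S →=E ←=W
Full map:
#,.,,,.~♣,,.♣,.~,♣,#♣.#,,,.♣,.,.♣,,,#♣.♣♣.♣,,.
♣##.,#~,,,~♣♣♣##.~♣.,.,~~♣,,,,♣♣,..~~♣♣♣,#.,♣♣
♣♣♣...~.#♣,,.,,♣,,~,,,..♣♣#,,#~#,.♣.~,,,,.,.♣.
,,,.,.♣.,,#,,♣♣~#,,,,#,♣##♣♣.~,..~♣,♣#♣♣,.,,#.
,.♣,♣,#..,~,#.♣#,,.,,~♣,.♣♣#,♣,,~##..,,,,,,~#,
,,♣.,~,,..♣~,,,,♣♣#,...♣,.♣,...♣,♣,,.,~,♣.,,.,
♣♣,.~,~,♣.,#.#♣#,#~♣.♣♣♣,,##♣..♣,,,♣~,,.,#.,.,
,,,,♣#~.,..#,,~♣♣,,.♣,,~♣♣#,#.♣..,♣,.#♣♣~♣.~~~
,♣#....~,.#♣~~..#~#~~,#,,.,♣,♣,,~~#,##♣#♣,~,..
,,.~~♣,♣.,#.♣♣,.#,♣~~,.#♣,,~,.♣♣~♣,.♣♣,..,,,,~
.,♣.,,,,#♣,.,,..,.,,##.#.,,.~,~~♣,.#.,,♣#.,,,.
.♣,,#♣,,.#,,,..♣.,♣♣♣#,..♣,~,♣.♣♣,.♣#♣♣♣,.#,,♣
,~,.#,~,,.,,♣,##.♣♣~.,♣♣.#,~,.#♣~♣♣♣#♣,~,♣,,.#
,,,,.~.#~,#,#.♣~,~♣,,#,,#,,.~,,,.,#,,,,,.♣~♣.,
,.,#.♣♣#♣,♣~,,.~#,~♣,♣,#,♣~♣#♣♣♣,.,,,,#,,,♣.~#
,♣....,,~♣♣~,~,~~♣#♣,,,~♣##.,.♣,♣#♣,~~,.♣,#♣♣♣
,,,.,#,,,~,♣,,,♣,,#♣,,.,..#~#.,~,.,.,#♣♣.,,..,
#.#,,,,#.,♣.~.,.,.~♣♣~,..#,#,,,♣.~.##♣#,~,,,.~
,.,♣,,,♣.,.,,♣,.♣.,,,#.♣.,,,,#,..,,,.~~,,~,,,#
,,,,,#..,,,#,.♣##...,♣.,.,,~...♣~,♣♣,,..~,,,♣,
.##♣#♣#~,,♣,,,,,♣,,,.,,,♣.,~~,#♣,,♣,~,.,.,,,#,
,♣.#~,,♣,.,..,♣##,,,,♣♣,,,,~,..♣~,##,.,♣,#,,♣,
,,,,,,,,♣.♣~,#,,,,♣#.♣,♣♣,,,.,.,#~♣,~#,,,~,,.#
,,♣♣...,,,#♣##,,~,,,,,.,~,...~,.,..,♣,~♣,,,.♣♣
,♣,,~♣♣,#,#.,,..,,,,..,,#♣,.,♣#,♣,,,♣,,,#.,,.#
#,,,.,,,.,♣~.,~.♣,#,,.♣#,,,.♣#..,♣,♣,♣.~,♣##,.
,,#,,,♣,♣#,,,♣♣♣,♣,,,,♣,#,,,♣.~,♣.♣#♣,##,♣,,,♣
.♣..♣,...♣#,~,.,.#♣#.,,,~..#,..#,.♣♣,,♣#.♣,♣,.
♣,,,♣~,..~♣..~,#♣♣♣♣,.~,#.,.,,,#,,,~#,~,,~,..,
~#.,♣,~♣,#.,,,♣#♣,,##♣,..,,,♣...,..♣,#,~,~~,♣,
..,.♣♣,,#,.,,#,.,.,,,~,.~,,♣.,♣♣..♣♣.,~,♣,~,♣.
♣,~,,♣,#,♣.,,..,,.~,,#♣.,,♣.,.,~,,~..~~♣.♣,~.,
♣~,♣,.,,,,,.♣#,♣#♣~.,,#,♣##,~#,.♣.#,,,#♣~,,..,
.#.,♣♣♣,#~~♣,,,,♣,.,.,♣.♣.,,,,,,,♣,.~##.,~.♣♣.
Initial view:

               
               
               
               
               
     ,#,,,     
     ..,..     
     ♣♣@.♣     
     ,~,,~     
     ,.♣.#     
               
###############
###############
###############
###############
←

               
               
               
               
               
     ,,#,,,    
     ...,..    
     ,♣@..♣    
     .,~,,~    
     #,.♣.#    
               
###############
###############
###############
###############

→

               
               
               
               
               
    ,,#,,,     
    ...,..     
    ,♣♣@.♣     
    .,~,,~     
    #,.♣.#     
               
###############
###############
###############
###############

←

               
               
               
               
               
     ,,#,,,    
     ...,..    
     ,♣@..♣    
     .,~,,~    
     #,.♣.#    
               
###############
###############
###############
###############

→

               
               
               
               
               
    ,,#,,,     
    ...,..     
    ,♣♣@.♣     
    .,~,,~     
    #,.♣.#     
               
###############
###############
###############
###############

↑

               
               
               
               
               
     .#,.♣     
    ,,#,,,     
    ...@..     
    ,♣♣..♣     
    .,~,,~     
    #,.♣.#     
               
###############
###############
###############

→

               
               
               
               
               
    .#,.♣♣     
   ,,#,,,~     
   ...,@.♣     
   ,♣♣..♣♣     
   .,~,,~.     
   #,.♣.#      
               
###############
###############
###############

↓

               
               
               
               
    .#,.♣♣     
   ,,#,,,~     
   ...,..♣     
   ,♣♣.@♣♣     
   .,~,,~.     
   #,.♣.#,     
               
###############
###############
###############
###############

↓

               
               
               
    .#,.♣♣     
   ,,#,,,~     
   ...,..♣     
   ,♣♣..♣♣     
   .,~,@~.     
   #,.♣.#,     
     ,,♣,.     
###############
###############
###############
###############
###############

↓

               
               
    .#,.♣♣     
   ,,#,,,~     
   ...,..♣     
   ,♣♣..♣♣     
   .,~,,~.     
   #,.♣@#,     
     ,,♣,.     
###############
###############
###############
###############
###############
###############

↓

               
    .#,.♣♣     
   ,,#,,,~     
   ...,..♣     
   ,♣♣..♣♣     
   .,~,,~.     
   #,.♣.#,     
     ,,@,.     
###############
###############
###############
###############
###############
###############
###############

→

               
   .#,.♣♣      
  ,,#,,,~      
  ...,..♣      
  ,♣♣..♣♣      
  .,~,,~..     
  #,.♣.#,,     
    ,,♣@.~     
###############
###############
###############
###############
###############
###############
###############

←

               
    .#,.♣♣     
   ,,#,,,~     
   ...,..♣     
   ,♣♣..♣♣     
   .,~,,~..    
   #,.♣.#,,    
     ,,@,.~    
###############
###############
###############
###############
###############
###############
###############

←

               
     .#,.♣♣    
    ,,#,,,~    
    ...,..♣    
    ,♣♣..♣♣    
    .,~,,~..   
    #,.♣.#,,   
     ,,@♣,.~   
###############
###############
###############
###############
###############
###############
###############

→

               
    .#,.♣♣     
   ,,#,,,~     
   ...,..♣     
   ,♣♣..♣♣     
   .,~,,~..    
   #,.♣.#,,    
    ,,,@,.~    
###############
###############
###############
###############
###############
###############
###############

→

               
   .#,.♣♣      
  ,,#,,,~      
  ...,..♣      
  ,♣♣..♣♣      
  .,~,,~..     
  #,.♣.#,,     
   ,,,♣@.~     
###############
###############
###############
###############
###############
###############
###############

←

               
    .#,.♣♣     
   ,,#,,,~     
   ...,..♣     
   ,♣♣..♣♣     
   .,~,,~..    
   #,.♣.#,,    
    ,,,@,.~    
###############
###############
###############
###############
###############
###############
###############

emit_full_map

 .#,.♣♣ 
,,#,,,~ 
...,..♣ 
,♣♣..♣♣ 
.,~,,~..
#,.♣.#,,
 ,,,@,.~


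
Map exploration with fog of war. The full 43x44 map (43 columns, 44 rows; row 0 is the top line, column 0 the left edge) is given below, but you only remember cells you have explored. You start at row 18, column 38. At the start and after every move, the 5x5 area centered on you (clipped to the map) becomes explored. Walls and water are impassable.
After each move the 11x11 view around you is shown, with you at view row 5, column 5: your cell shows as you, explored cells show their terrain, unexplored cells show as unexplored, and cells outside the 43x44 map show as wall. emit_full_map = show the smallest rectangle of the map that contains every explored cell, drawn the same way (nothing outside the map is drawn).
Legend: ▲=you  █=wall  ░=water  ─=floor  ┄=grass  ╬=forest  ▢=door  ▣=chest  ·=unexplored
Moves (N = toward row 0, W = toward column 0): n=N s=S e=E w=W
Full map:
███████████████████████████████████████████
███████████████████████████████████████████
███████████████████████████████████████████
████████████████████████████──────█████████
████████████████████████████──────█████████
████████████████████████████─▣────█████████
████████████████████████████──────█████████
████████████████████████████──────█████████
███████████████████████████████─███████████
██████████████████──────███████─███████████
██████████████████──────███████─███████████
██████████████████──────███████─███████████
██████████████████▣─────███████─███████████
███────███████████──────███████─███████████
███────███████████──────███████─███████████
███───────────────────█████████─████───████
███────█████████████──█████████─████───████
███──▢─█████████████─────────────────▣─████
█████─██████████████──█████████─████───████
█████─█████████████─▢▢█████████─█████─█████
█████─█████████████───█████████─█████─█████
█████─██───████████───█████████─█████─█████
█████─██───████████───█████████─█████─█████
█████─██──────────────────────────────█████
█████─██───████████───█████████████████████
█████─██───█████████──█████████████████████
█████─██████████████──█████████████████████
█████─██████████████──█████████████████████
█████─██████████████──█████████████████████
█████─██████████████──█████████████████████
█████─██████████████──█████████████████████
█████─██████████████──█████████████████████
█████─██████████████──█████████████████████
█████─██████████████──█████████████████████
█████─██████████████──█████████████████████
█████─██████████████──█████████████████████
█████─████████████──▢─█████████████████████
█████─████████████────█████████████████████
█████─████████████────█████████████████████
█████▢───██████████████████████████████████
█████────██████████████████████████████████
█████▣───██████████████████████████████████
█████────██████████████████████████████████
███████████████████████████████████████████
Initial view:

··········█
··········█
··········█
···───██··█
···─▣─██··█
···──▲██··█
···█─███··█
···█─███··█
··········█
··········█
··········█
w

···········
···········
···········
···█───██··
···──▣─██··
···█─▲─██··
···██─███··
···██─███··
···········
···········
···········

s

···········
···········
···█───██··
···──▣─██··
···█───██··
···██▲███··
···██─███··
···██─██···
···········
···········
···········

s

···········
···█───██··
···──▣─██··
···█───██··
···██─███··
···██▲███··
···██─██···
···██─██···
···········
···········
···········

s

···█───██··
···──▣─██··
···█───██··
···██─███··
···██─███··
···██▲██···
···██─██···
···───██···
···········
···········
···········

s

···──▣─██··
···█───██··
···██─███··
···██─███··
···██─██···
···██▲██···
···───██···
···█████···
···········
···········
···········

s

···█───██··
···██─███··
···██─███··
···██─██···
···██─██···
···──▲██···
···█████···
···█████···
···········
···········
···········

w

····█───██·
····██─███·
····██─███·
···███─██··
···███─██··
···──▲─██··
···██████··
···██████··
···········
···········
···········

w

·····█───██
·····██─███
·····██─███
···████─██·
···████─██·
···──▲──██·
···███████·
···███████·
···········
···········
···········

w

······█───█
······██─██
······██─██
···█████─██
···█████─██
···──▲───██
···████████
···████████
···········
···········
···········

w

·······█───
·······██─█
·······██─█
···─█████─█
···─█████─█
···──▲────█
···████████
···████████
···········
···········
···········

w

········█──
········██─
········██─
···█─█████─
···█─█████─
···──▲─────
···████████
···████████
···········
···········
···········

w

·········█─
·········██
·········██
···██─█████
···██─█████
···──▲─────
···████████
···████████
···········
···········
···········

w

··········█
··········█
··········█
···███─████
···███─████
···──▲─────
···████████
···████████
···········
···········
···········

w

···········
···········
···········
···████─███
···████─███
···──▲─────
···████████
···████████
···········
···········
···········

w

···········
···········
···········
···█████─██
···█████─██
···──▲─────
···████████
···████████
···········
···········
···········

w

···········
···········
···········
···██████─█
···██████─█
···──▲─────
···████████
···████████
···········
···········
···········

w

···········
···········
···········
···███████─
···███████─
···──▲─────
···████████
···████████
···········
···········
···········

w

···········
···········
···········
···████████
···████████
···──▲─────
···████████
···████████
···········
···········
···········

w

···········
···········
···········
···████████
···████████
···──▲─────
···████████
···████████
···········
···········
···········

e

···········
···········
···········
··█████████
··█████████
··───▲─────
··█████████
··█████████
···········
···········
···········

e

···········
···········
···········
·█████████─
·█████████─
·────▲─────
·██████████
·██████████
···········
···········
···········

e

···········
···········
···········
█████████─█
█████████─█
─────▲─────
███████████
███████████
···········
···········
···········

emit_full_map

·············█───██
·············──▣─██
·············█───██
·············██─███
·············██─███
█████████─█████─██·
█████████─█████─██·
─────▲──────────██·
██████████████████·
██████████████████·

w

···········
···········
···········
·█████████─
·█████████─
·────▲─────
·██████████
·██████████
···········
···········
···········

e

···········
···········
···········
█████████─█
█████████─█
─────▲─────
███████████
███████████
···········
···········
···········

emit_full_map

·············█───██
·············──▣─██
·············█───██
·············██─███
·············██─███
█████████─█████─██·
█████████─█████─██·
─────▲──────────██·
██████████████████·
██████████████████·


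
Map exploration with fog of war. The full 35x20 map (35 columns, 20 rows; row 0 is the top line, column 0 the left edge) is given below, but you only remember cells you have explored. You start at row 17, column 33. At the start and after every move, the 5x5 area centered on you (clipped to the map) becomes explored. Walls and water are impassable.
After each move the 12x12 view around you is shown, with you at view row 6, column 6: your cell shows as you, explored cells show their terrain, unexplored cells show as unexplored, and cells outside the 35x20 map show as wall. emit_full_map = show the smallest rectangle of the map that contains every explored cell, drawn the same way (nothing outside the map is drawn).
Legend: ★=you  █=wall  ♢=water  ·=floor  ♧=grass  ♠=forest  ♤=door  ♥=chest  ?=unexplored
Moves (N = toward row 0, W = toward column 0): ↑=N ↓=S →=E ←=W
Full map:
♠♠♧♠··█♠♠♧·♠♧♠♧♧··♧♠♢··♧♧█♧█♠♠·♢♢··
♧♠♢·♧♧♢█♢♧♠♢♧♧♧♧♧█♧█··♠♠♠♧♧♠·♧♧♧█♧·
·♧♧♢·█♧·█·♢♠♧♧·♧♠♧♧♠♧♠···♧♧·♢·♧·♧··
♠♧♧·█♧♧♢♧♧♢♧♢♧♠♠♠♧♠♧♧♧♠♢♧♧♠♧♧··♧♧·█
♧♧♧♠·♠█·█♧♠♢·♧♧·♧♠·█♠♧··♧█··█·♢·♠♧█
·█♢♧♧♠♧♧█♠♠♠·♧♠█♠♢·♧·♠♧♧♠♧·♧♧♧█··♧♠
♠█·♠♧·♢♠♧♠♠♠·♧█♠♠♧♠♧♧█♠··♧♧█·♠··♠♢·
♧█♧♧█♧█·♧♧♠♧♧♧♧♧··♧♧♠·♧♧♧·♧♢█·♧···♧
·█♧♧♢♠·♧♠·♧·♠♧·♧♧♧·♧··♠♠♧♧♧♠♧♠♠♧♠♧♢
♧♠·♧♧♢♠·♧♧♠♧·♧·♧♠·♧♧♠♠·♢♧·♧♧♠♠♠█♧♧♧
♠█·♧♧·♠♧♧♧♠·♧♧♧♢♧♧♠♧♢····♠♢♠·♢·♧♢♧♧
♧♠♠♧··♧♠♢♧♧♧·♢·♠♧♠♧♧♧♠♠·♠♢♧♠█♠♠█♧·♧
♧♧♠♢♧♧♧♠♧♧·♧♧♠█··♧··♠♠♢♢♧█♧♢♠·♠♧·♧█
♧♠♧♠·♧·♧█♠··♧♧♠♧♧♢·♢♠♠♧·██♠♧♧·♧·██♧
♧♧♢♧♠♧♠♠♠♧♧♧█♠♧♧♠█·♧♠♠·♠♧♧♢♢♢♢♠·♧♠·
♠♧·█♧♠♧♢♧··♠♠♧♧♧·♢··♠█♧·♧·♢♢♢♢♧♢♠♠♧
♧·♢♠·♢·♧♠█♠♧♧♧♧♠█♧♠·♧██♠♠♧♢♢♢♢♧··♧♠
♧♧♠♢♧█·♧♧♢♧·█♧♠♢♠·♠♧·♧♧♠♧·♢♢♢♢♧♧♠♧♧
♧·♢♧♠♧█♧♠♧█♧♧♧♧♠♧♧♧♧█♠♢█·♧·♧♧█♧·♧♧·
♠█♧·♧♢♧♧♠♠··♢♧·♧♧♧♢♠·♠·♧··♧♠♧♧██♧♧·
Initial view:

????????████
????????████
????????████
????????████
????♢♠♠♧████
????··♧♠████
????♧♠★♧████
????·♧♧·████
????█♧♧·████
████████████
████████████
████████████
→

???????█████
???????█████
???????█████
???????█████
???♢♠♠♧█████
???··♧♠█████
???♧♠♧★█████
???·♧♧·█████
???█♧♧·█████
████████████
████████████
████████████

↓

???????█████
???????█████
???????█████
???♢♠♠♧█████
???··♧♠█████
???♧♠♧♧█████
???·♧♧★█████
???█♧♧·█████
████████████
████████████
████████████
████████████

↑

???????█████
???????█████
???????█████
???????█████
???♢♠♠♧█████
???··♧♠█████
???♧♠♧★█████
???·♧♧·█████
???█♧♧·█████
████████████
████████████
████████████

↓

???????█████
???????█████
???????█████
???♢♠♠♧█████
???··♧♠█████
???♧♠♧♧█████
???·♧♧★█████
???█♧♧·█████
████████████
████████████
████████████
████████████
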